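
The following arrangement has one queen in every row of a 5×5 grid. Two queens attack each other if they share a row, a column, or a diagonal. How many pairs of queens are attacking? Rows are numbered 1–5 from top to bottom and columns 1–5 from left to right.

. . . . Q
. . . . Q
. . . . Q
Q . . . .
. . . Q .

3

Same column: (1,5)–(2,5) (column 5); (1,5)–(3,5) (column 5); (2,5)–(3,5) (column 5).
Total attacking pairs: 3.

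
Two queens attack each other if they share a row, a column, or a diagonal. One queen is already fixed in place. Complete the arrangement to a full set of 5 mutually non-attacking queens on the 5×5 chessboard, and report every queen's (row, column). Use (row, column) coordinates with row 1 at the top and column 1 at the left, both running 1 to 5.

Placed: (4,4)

Row 1: attacked by (4,4)→{1,4}. Safe: 2, 3, 5. Place at column 3.
Row 2: attacked by (1,3)→{2,3,4}; (4,4)→{2,4}. Safe: 1, 5. Place at column 5.
Row 3: attacked by (1,3)→{1,3,5}; (2,5)→{4,5}; (4,4)→{3,4,5}. Safe: 2. Place at column 2.
Row 5: attacked by (1,3)→{3}; (2,5)→{2,5}; (3,2)→{2,4}; (4,4)→{3,4,5}. Safe: 1. Place at column 1.
Columns [3, 5, 2, 4, 1], r−c [-2, -3, 1, 0, 4], r+c [4, 7, 5, 8, 6] are all distinct, so no two queens attack.

(1,3) (2,5) (3,2) (4,4) (5,1)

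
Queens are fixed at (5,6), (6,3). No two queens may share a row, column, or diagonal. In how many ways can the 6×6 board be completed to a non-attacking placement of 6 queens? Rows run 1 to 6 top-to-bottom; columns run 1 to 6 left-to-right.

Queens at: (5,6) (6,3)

1

Branch on row 1: col 1 → 0; col 4 → 1; col 5 → 0.
Sum: 0 + 1 + 0 = 1.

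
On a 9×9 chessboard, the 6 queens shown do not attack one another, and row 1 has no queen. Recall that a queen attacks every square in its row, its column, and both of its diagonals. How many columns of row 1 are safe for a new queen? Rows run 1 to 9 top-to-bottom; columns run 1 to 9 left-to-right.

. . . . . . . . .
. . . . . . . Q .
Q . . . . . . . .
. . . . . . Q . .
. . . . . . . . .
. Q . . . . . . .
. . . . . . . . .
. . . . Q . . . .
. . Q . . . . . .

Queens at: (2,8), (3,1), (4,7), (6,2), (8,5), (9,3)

(2,8) attacks row 1 at column 8 and diagonals 7, 9.
(3,1) attacks row 1 at column 1 and diagonals 3.
(4,7) attacks row 1 at column 7 and diagonals 4.
(6,2) attacks row 1 at column 2 and diagonals 7.
(8,5) attacks row 1 at column 5.
(9,3) attacks row 1 at column 3.
Attacked columns: {1, 2, 3, 4, 5, 7, 8, 9}. Safe: {6}.

1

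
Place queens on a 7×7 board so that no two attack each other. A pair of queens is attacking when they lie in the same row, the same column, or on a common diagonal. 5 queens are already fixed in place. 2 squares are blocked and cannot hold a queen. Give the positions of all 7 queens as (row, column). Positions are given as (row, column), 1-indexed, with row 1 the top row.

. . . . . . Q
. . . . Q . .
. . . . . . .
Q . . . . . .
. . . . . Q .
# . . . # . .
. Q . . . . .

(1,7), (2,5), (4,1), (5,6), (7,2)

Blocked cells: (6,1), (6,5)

(1,7) (2,5) (3,3) (4,1) (5,6) (6,4) (7,2)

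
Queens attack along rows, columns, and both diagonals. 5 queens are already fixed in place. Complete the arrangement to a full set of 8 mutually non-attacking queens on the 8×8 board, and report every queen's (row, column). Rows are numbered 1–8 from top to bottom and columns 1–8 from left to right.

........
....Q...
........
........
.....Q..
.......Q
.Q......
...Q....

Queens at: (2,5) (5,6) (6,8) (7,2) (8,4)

(1,7) (2,5) (3,3) (4,1) (5,6) (6,8) (7,2) (8,4)

Row 1: attacked by (2,5)→{4,5,6}; (5,6)→{2,6}; (6,8)→{3,8}; (7,2)→{2,8}; (8,4)→{4}. Safe: 1, 7. Place at column 7.
Row 3: attacked by (1,7)→{5,7}; (2,5)→{4,5,6}; (5,6)→{4,6,8}; (6,8)→{5,8}; (7,2)→{2,6}; (8,4)→{4}. Safe: 1, 3. Place at column 3.
Row 4: attacked by (1,7)→{4,7}; (2,5)→{3,5,7}; (3,3)→{2,3,4}; (5,6)→{5,6,7}; (6,8)→{6,8}; (7,2)→{2,5}; (8,4)→{4,8}. Safe: 1. Place at column 1.
Columns [7, 5, 3, 1, 6, 8, 2, 4], r−c [-6, -3, 0, 3, -1, -2, 5, 4], r+c [8, 7, 6, 5, 11, 14, 9, 12] are all distinct, so no two queens attack.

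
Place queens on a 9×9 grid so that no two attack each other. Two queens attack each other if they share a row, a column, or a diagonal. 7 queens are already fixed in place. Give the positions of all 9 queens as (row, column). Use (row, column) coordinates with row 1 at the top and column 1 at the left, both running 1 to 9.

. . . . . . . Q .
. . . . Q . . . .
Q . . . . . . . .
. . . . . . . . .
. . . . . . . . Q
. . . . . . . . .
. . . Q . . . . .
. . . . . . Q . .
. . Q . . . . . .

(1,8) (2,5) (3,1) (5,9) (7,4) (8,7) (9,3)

(1,8) (2,5) (3,1) (4,6) (5,9) (6,2) (7,4) (8,7) (9,3)

Row 4: attacked by (1,8)→{5,8}; (2,5)→{3,5,7}; (3,1)→{1,2}; (5,9)→{8,9}; (7,4)→{1,4,7}; (8,7)→{3,7}; (9,3)→{3,8}. Safe: 6. Place at column 6.
Row 6: attacked by (1,8)→{3,8}; (2,5)→{1,5,9}; (3,1)→{1,4}; (4,6)→{4,6,8}; (5,9)→{8,9}; (7,4)→{3,4,5}; (8,7)→{5,7,9}; (9,3)→{3,6}. Safe: 2. Place at column 2.
Columns [8, 5, 1, 6, 9, 2, 4, 7, 3], r−c [-7, -3, 2, -2, -4, 4, 3, 1, 6], r+c [9, 7, 4, 10, 14, 8, 11, 15, 12] are all distinct, so no two queens attack.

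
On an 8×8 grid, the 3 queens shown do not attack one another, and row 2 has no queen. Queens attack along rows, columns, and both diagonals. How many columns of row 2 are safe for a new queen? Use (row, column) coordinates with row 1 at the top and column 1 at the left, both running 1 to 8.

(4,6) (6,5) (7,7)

1

(4,6) attacks row 2 at column 6 and diagonals 4, 8.
(6,5) attacks row 2 at column 5 and diagonals 1.
(7,7) attacks row 2 at column 7 and diagonals 2.
Attacked columns: {1, 2, 4, 5, 6, 7, 8}. Safe: {3}.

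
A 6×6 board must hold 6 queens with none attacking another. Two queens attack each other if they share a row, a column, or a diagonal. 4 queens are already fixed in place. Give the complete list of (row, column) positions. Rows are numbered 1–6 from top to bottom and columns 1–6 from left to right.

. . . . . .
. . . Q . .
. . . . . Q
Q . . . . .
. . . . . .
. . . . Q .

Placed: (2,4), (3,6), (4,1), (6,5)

Row 1: attacked by (2,4)→{3,4,5}; (3,6)→{4,6}; (4,1)→{1,4}; (6,5)→{5}. Safe: 2. Place at column 2.
Row 5: attacked by (1,2)→{2,6}; (2,4)→{1,4}; (3,6)→{4,6}; (4,1)→{1,2}; (6,5)→{4,5,6}. Safe: 3. Place at column 3.
Columns [2, 4, 6, 1, 3, 5], r−c [-1, -2, -3, 3, 2, 1], r+c [3, 6, 9, 5, 8, 11] are all distinct, so no two queens attack.

(1,2) (2,4) (3,6) (4,1) (5,3) (6,5)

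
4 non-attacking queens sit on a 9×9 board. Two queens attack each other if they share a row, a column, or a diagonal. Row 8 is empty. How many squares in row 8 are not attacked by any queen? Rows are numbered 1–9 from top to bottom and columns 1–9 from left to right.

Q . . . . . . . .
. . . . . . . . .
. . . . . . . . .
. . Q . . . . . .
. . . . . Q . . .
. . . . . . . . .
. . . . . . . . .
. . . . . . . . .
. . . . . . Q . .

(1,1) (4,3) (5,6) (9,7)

3

(1,1) attacks row 8 at column 1 and diagonals 8.
(4,3) attacks row 8 at column 3 and diagonals 7.
(5,6) attacks row 8 at column 6 and diagonals 3, 9.
(9,7) attacks row 8 at column 7 and diagonals 6, 8.
Attacked columns: {1, 3, 6, 7, 8, 9}. Safe: {2, 4, 5}.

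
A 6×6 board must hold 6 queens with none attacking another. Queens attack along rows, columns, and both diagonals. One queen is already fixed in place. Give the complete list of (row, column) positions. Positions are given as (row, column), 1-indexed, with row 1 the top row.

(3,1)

Row 1: attacked by (3,1)→{1,3}. Safe: 2, 4, 5, 6. Place at column 5.
Row 2: attacked by (1,5)→{4,5,6}; (3,1)→{1,2}. Safe: 3. Place at column 3.
Row 4: attacked by (1,5)→{2,5}; (2,3)→{1,3,5}; (3,1)→{1,2}. Safe: 4, 6. Place at column 6.
Row 5: attacked by (1,5)→{1,5}; (2,3)→{3,6}; (3,1)→{1,3}; (4,6)→{5,6}. Safe: 2, 4. Place at column 4.
Row 6: attacked by (1,5)→{5}; (2,3)→{3}; (3,1)→{1,4}; (4,6)→{4,6}; (5,4)→{3,4,5}. Safe: 2. Place at column 2.
Columns [5, 3, 1, 6, 4, 2], r−c [-4, -1, 2, -2, 1, 4], r+c [6, 5, 4, 10, 9, 8] are all distinct, so no two queens attack.

(1,5) (2,3) (3,1) (4,6) (5,4) (6,2)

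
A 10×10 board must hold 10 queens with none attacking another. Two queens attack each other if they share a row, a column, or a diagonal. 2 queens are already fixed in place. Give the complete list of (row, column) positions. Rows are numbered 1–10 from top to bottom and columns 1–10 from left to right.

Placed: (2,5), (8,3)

Row 1: attacked by (2,5)→{4,5,6}; (8,3)→{3,10}. Safe: 1, 2, 7, 8, 9. Place at column 2.
Row 3: attacked by (1,2)→{2,4}; (2,5)→{4,5,6}; (8,3)→{3,8}. Safe: 1, 7, 9, 10. Place at column 9.
Row 4: attacked by (1,2)→{2,5}; (2,5)→{3,5,7}; (3,9)→{8,9,10}; (8,3)→{3,7}. Safe: 1, 4, 6. Place at column 4.
Row 5: attacked by (1,2)→{2,6}; (2,5)→{2,5,8}; (3,9)→{7,9}; (4,4)→{3,4,5}; (8,3)→{3,6}. Safe: 1, 10. Place at column 10.
Row 6: attacked by (1,2)→{2,7}; (2,5)→{1,5,9}; (3,9)→{6,9}; (4,4)→{2,4,6}; (5,10)→{9,10}; (8,3)→{1,3,5}. Safe: 8. Place at column 8.
Row 7: attacked by (1,2)→{2,8}; (2,5)→{5,10}; (3,9)→{5,9}; (4,4)→{1,4,7}; (5,10)→{8,10}; (6,8)→{7,8,9}; (8,3)→{2,3,4}. Safe: 6. Place at column 6.
Row 9: attacked by (1,2)→{2,10}; (2,5)→{5}; (3,9)→{3,9}; (4,4)→{4,9}; (5,10)→{6,10}; (6,8)→{5,8}; (7,6)→{4,6,8}; (8,3)→{2,3,4}. Safe: 1, 7. Place at column 1.
Row 10: attacked by (1,2)→{2}; (2,5)→{5}; (3,9)→{2,9}; (4,4)→{4,10}; (5,10)→{5,10}; (6,8)→{4,8}; (7,6)→{3,6,9}; (8,3)→{1,3,5}; (9,1)→{1,2}. Safe: 7. Place at column 7.
Columns [2, 5, 9, 4, 10, 8, 6, 3, 1, 7], r−c [-1, -3, -6, 0, -5, -2, 1, 5, 8, 3], r+c [3, 7, 12, 8, 15, 14, 13, 11, 10, 17] are all distinct, so no two queens attack.

(1,2) (2,5) (3,9) (4,4) (5,10) (6,8) (7,6) (8,3) (9,1) (10,7)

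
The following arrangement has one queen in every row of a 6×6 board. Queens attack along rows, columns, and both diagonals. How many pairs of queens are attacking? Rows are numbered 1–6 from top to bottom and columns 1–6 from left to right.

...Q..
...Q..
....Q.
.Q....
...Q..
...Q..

Same column: (1,4)–(2,4) (column 4); (1,4)–(5,4) (column 4); (1,4)–(6,4) (column 4); (2,4)–(5,4) (column 4); (2,4)–(6,4) (column 4); (5,4)–(6,4) (column 4).
Same diagonal: (2,4)–(3,5) (|2−3| = |4−5| = 1); (2,4)–(4,2) (|2−4| = |4−2| = 2); (4,2)–(6,4) (|4−6| = |2−4| = 2).
Total attacking pairs: 9.

9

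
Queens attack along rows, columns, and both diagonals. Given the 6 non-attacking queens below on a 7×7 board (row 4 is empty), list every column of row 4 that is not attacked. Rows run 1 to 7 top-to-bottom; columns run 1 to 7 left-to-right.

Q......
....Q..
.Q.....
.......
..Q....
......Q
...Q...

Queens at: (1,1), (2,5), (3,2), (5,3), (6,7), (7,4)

columns 6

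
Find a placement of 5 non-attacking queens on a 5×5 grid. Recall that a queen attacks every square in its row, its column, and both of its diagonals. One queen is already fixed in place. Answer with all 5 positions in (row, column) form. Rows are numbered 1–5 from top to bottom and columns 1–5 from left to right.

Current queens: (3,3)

(1,2) (2,5) (3,3) (4,1) (5,4)

Row 1: attacked by (3,3)→{1,3,5}. Safe: 2, 4. Place at column 2.
Row 2: attacked by (1,2)→{1,2,3}; (3,3)→{2,3,4}. Safe: 5. Place at column 5.
Row 4: attacked by (1,2)→{2,5}; (2,5)→{3,5}; (3,3)→{2,3,4}. Safe: 1. Place at column 1.
Row 5: attacked by (1,2)→{2}; (2,5)→{2,5}; (3,3)→{1,3,5}; (4,1)→{1,2}. Safe: 4. Place at column 4.
Columns [2, 5, 3, 1, 4], r−c [-1, -3, 0, 3, 1], r+c [3, 7, 6, 5, 9] are all distinct, so no two queens attack.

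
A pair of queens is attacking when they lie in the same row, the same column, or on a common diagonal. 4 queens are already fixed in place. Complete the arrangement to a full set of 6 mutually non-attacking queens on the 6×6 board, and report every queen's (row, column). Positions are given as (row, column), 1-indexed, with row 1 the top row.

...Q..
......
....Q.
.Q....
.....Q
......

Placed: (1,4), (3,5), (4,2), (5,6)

(1,4) (2,1) (3,5) (4,2) (5,6) (6,3)

Row 2: attacked by (1,4)→{3,4,5}; (3,5)→{4,5,6}; (4,2)→{2,4}; (5,6)→{3,6}. Safe: 1. Place at column 1.
Row 6: attacked by (1,4)→{4}; (2,1)→{1,5}; (3,5)→{2,5}; (4,2)→{2,4}; (5,6)→{5,6}. Safe: 3. Place at column 3.
Columns [4, 1, 5, 2, 6, 3], r−c [-3, 1, -2, 2, -1, 3], r+c [5, 3, 8, 6, 11, 9] are all distinct, so no two queens attack.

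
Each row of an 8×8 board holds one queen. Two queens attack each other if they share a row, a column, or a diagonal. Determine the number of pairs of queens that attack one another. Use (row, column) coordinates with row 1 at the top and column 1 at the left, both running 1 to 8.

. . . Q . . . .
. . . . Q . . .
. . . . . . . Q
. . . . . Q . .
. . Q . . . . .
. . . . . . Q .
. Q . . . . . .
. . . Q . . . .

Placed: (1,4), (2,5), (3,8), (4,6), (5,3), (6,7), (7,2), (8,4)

2

Same column: (1,4)–(8,4) (column 4).
Same diagonal: (1,4)–(2,5) (|1−2| = |4−5| = 1).
Total attacking pairs: 2.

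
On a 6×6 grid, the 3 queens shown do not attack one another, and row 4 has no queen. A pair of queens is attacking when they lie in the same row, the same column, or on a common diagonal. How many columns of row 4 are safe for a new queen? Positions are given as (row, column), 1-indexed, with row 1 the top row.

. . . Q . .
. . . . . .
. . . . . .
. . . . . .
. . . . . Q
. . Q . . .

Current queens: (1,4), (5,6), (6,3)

1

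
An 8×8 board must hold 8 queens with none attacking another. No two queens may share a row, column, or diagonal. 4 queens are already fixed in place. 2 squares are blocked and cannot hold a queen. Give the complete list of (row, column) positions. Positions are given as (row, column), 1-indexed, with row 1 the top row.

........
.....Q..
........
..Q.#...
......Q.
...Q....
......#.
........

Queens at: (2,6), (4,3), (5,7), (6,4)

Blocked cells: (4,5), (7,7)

Row 1: attacked by (2,6)→{5,6,7}; (4,3)→{3,6}; (5,7)→{3,7}; (6,4)→{4}. Safe: 1, 2, 8. Place at column 1.
Row 3: attacked by (1,1)→{1,3}; (2,6)→{5,6,7}; (4,3)→{2,3,4}; (5,7)→{5,7}; (6,4)→{1,4,7}. Safe: 8. Place at column 8.
Row 7: attacked by (1,1)→{1,7}; (2,6)→{1,6}; (3,8)→{4,8}; (4,3)→{3,6}; (5,7)→{5,7}; (6,4)→{3,4,5}. Blocked: 7. Safe: 2. Place at column 2.
Row 8: attacked by (1,1)→{1,8}; (2,6)→{6}; (3,8)→{3,8}; (4,3)→{3,7}; (5,7)→{4,7}; (6,4)→{2,4,6}; (7,2)→{1,2,3}. Safe: 5. Place at column 5.
Columns [1, 6, 8, 3, 7, 4, 2, 5], r−c [0, -4, -5, 1, -2, 2, 5, 3], r+c [2, 8, 11, 7, 12, 10, 9, 13] are all distinct, so no two queens attack.

(1,1) (2,6) (3,8) (4,3) (5,7) (6,4) (7,2) (8,5)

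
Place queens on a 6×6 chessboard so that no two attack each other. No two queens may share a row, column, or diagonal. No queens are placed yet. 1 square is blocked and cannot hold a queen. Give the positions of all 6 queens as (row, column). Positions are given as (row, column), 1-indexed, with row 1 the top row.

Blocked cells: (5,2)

(1,2) (2,4) (3,6) (4,1) (5,3) (6,5)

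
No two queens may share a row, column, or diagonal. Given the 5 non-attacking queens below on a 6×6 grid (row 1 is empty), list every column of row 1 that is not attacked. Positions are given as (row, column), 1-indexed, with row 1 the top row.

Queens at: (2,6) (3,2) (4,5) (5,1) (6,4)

(2,6) attacks row 1 at column 6 and diagonals 5.
(3,2) attacks row 1 at column 2 and diagonals 4.
(4,5) attacks row 1 at column 5 and diagonals 2.
(5,1) attacks row 1 at column 1 and diagonals 5.
(6,4) attacks row 1 at column 4.
Attacked columns: {1, 2, 4, 5, 6}. Safe: {3}.

columns 3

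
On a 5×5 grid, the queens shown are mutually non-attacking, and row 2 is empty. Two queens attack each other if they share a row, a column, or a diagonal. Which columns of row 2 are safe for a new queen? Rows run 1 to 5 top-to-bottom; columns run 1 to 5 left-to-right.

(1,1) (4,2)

(1,1) attacks row 2 at column 1 and diagonals 2.
(4,2) attacks row 2 at column 2 and diagonals 4.
Attacked columns: {1, 2, 4}. Safe: {3, 5}.

columns 3, 5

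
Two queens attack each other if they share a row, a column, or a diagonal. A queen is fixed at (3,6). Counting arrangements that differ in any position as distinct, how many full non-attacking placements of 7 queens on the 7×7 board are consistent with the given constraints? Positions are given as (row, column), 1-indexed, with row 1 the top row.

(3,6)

Branch on row 1: col 1 → 0; col 2 → 1; col 3 → 2; col 5 → 2; col 7 → 1.
Sum: 0 + 1 + 2 + 2 + 1 = 6.

6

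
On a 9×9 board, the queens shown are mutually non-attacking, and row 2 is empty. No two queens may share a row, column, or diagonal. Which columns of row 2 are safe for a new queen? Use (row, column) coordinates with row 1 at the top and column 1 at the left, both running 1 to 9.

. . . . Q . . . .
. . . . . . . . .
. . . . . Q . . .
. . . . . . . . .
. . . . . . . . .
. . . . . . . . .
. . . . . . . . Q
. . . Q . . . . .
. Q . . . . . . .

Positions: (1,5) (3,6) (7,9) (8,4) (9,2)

(1,5) attacks row 2 at column 5 and diagonals 4, 6.
(3,6) attacks row 2 at column 6 and diagonals 5, 7.
(7,9) attacks row 2 at column 9 and diagonals 4.
(8,4) attacks row 2 at column 4.
(9,2) attacks row 2 at column 2 and diagonals 9.
Attacked columns: {2, 4, 5, 6, 7, 9}. Safe: {1, 3, 8}.

columns 1, 3, 8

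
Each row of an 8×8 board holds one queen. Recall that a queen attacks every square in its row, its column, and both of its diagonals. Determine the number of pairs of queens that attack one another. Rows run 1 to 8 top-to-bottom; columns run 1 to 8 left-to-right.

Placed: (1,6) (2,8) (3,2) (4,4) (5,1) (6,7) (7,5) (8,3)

0

All columns are distinct and no two queens satisfy |Δrow| = |Δcol|, so no pair attacks.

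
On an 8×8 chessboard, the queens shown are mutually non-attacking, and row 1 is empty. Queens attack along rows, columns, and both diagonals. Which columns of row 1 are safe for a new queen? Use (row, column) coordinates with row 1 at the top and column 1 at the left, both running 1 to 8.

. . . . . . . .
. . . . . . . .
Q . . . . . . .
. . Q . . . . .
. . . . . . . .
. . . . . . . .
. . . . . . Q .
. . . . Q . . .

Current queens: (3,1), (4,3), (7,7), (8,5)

columns 2, 4, 8

(3,1) attacks row 1 at column 1 and diagonals 3.
(4,3) attacks row 1 at column 3 and diagonals 6.
(7,7) attacks row 1 at column 7 and diagonals 1.
(8,5) attacks row 1 at column 5.
Attacked columns: {1, 3, 5, 6, 7}. Safe: {2, 4, 8}.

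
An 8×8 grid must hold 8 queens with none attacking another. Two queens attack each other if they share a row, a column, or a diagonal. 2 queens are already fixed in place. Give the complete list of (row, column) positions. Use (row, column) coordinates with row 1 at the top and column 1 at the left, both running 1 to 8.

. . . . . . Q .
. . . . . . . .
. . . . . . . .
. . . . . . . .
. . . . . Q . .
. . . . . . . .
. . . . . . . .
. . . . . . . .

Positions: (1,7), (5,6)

(1,7) (2,5) (3,3) (4,1) (5,6) (6,8) (7,2) (8,4)

Row 2: attacked by (1,7)→{6,7,8}; (5,6)→{3,6}. Safe: 1, 2, 4, 5. Place at column 5.
Row 3: attacked by (1,7)→{5,7}; (2,5)→{4,5,6}; (5,6)→{4,6,8}. Safe: 1, 2, 3. Place at column 3.
Row 4: attacked by (1,7)→{4,7}; (2,5)→{3,5,7}; (3,3)→{2,3,4}; (5,6)→{5,6,7}. Safe: 1, 8. Place at column 1.
Row 6: attacked by (1,7)→{2,7}; (2,5)→{1,5}; (3,3)→{3,6}; (4,1)→{1,3}; (5,6)→{5,6,7}. Safe: 4, 8. Place at column 8.
Row 7: attacked by (1,7)→{1,7}; (2,5)→{5}; (3,3)→{3,7}; (4,1)→{1,4}; (5,6)→{4,6,8}; (6,8)→{7,8}. Safe: 2. Place at column 2.
Row 8: attacked by (1,7)→{7}; (2,5)→{5}; (3,3)→{3,8}; (4,1)→{1,5}; (5,6)→{3,6}; (6,8)→{6,8}; (7,2)→{1,2,3}. Safe: 4. Place at column 4.
Columns [7, 5, 3, 1, 6, 8, 2, 4], r−c [-6, -3, 0, 3, -1, -2, 5, 4], r+c [8, 7, 6, 5, 11, 14, 9, 12] are all distinct, so no two queens attack.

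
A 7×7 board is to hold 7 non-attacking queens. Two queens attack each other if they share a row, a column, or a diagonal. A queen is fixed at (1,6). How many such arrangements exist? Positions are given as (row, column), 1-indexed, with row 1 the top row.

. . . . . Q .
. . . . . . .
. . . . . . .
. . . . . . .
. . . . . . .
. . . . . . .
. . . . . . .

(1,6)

7

Branch on row 2: col 1 → 1; col 2 → 1; col 3 → 3; col 4 → 2.
Sum: 1 + 1 + 3 + 2 = 7.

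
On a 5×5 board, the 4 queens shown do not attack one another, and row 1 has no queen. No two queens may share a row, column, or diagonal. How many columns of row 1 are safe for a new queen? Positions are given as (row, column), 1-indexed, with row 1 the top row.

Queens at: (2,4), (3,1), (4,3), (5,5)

1

(2,4) attacks row 1 at column 4 and diagonals 3, 5.
(3,1) attacks row 1 at column 1 and diagonals 3.
(4,3) attacks row 1 at column 3.
(5,5) attacks row 1 at column 5 and diagonals 1.
Attacked columns: {1, 3, 4, 5}. Safe: {2}.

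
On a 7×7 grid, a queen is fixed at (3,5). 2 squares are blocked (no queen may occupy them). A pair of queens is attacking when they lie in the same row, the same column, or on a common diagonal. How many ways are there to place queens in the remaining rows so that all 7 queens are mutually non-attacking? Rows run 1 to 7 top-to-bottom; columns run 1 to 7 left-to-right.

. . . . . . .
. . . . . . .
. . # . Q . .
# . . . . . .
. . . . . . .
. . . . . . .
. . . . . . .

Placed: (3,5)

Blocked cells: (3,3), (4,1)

5

Branch on row 1: col 1 → 1; col 2 → 1; col 4 → 2; col 6 → 1.
Sum: 1 + 1 + 2 + 1 = 5.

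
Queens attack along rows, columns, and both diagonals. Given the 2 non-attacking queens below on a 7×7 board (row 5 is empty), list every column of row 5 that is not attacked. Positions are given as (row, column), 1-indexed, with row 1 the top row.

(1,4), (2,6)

columns 1, 2, 5, 7

(1,4) attacks row 5 at column 4.
(2,6) attacks row 5 at column 6 and diagonals 3.
Attacked columns: {3, 4, 6}. Safe: {1, 2, 5, 7}.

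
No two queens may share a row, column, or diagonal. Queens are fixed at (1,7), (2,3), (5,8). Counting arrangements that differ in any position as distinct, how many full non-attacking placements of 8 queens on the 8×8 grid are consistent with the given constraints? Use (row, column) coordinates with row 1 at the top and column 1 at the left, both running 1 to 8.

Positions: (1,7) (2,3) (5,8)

1

Branch on row 3: col 1 → 1.
Sum: 1 = 1.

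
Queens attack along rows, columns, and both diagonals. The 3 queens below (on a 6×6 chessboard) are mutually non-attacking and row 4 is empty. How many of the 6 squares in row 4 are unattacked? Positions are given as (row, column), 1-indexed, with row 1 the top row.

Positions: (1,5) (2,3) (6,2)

1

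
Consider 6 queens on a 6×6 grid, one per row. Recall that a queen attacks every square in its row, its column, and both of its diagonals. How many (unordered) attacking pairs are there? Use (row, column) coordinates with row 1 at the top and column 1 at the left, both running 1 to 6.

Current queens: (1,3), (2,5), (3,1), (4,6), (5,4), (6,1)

4

Same column: (3,1)–(6,1) (column 1).
Same diagonal: (1,3)–(3,1) (|1−3| = |3−1| = 2); (1,3)–(4,6) (|1−4| = |3−6| = 3); (2,5)–(6,1) (|2−6| = |5−1| = 4).
Total attacking pairs: 4.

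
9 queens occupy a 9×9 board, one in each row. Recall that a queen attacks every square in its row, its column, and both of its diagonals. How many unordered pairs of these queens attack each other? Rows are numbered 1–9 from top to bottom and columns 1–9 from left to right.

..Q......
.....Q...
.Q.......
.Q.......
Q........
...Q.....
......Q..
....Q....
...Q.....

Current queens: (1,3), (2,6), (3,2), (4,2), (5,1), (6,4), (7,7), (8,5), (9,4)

5

Same column: (3,2)–(4,2) (column 2); (6,4)–(9,4) (column 4).
Same diagonal: (4,2)–(5,1) (|4−5| = |2−1| = 1); (4,2)–(6,4) (|4−6| = |2−4| = 2); (8,5)–(9,4) (|8−9| = |5−4| = 1).
Total attacking pairs: 5.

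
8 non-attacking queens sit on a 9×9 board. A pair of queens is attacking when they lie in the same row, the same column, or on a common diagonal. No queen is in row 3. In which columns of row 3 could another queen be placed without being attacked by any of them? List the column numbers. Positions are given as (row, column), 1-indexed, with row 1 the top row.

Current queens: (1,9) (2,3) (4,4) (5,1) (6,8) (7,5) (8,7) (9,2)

columns 6

(1,9) attacks row 3 at column 9 and diagonals 7.
(2,3) attacks row 3 at column 3 and diagonals 2, 4.
(4,4) attacks row 3 at column 4 and diagonals 3, 5.
(5,1) attacks row 3 at column 1 and diagonals 3.
(6,8) attacks row 3 at column 8 and diagonals 5.
(7,5) attacks row 3 at column 5 and diagonals 1, 9.
(8,7) attacks row 3 at column 7 and diagonals 2.
(9,2) attacks row 3 at column 2 and diagonals 8.
Attacked columns: {1, 2, 3, 4, 5, 7, 8, 9}. Safe: {6}.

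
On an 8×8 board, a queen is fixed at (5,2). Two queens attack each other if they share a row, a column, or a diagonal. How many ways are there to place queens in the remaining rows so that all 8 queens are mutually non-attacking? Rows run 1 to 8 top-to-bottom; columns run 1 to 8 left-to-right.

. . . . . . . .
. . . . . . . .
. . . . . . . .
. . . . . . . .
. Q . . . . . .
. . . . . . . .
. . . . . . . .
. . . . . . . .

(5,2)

8

Branch on row 1: col 1 → 1; col 3 → 0; col 4 → 3; col 5 → 3; col 7 → 0; col 8 → 1.
Sum: 1 + 0 + 3 + 3 + 0 + 1 = 8.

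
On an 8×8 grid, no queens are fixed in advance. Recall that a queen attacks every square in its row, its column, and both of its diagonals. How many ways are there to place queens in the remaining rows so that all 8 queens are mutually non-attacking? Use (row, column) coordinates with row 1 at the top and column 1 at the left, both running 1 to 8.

92

Branch on row 1: col 1 → 4; col 2 → 8; col 3 → 16; col 4 → 18; col 5 → 18; col 6 → 16; col 7 → 8; col 8 → 4.
Sum: 4 + 8 + 16 + 18 + 18 + 16 + 8 + 4 = 92.
(This is the classic 8-queens count.)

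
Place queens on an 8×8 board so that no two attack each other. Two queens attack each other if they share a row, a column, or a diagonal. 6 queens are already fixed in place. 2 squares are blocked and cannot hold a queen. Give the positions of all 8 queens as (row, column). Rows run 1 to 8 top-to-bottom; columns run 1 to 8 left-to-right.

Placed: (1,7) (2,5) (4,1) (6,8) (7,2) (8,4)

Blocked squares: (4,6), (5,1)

(1,7) (2,5) (3,3) (4,1) (5,6) (6,8) (7,2) (8,4)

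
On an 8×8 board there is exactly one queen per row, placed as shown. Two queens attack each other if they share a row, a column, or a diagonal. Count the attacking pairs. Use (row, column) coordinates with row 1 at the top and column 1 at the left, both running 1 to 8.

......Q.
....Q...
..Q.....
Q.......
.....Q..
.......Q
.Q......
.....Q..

2

Same column: (5,6)–(8,6) (column 6).
Same diagonal: (6,8)–(8,6) (|6−8| = |8−6| = 2).
Total attacking pairs: 2.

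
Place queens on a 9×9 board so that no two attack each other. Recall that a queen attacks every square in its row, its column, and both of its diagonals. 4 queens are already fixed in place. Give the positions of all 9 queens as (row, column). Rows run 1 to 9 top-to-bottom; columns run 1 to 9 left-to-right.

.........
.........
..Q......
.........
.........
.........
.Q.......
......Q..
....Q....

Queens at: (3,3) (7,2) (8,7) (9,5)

(1,6) (2,9) (3,3) (4,1) (5,8) (6,4) (7,2) (8,7) (9,5)

Row 1: attacked by (3,3)→{1,3,5}; (7,2)→{2,8}; (8,7)→{7}; (9,5)→{5}. Safe: 4, 6, 9. Place at column 6.
Row 2: attacked by (1,6)→{5,6,7}; (3,3)→{2,3,4}; (7,2)→{2,7}; (8,7)→{1,7}; (9,5)→{5}. Safe: 8, 9. Place at column 9.
Row 4: attacked by (1,6)→{3,6,9}; (2,9)→{7,9}; (3,3)→{2,3,4}; (7,2)→{2,5}; (8,7)→{3,7}; (9,5)→{5}. Safe: 1, 8. Place at column 1.
Row 5: attacked by (1,6)→{2,6}; (2,9)→{6,9}; (3,3)→{1,3,5}; (4,1)→{1,2}; (7,2)→{2,4}; (8,7)→{4,7}; (9,5)→{1,5,9}. Safe: 8. Place at column 8.
Row 6: attacked by (1,6)→{1,6}; (2,9)→{5,9}; (3,3)→{3,6}; (4,1)→{1,3}; (5,8)→{7,8,9}; (7,2)→{1,2,3}; (8,7)→{5,7,9}; (9,5)→{2,5,8}. Safe: 4. Place at column 4.
Columns [6, 9, 3, 1, 8, 4, 2, 7, 5], r−c [-5, -7, 0, 3, -3, 2, 5, 1, 4], r+c [7, 11, 6, 5, 13, 10, 9, 15, 14] are all distinct, so no two queens attack.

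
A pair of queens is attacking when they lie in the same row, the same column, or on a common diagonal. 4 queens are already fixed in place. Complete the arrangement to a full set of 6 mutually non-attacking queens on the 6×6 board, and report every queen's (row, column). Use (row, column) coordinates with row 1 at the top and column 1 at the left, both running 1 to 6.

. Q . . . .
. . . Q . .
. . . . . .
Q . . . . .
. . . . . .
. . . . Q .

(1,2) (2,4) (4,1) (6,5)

(1,2) (2,4) (3,6) (4,1) (5,3) (6,5)

Row 3: attacked by (1,2)→{2,4}; (2,4)→{3,4,5}; (4,1)→{1,2}; (6,5)→{2,5}. Safe: 6. Place at column 6.
Row 5: attacked by (1,2)→{2,6}; (2,4)→{1,4}; (3,6)→{4,6}; (4,1)→{1,2}; (6,5)→{4,5,6}. Safe: 3. Place at column 3.
Columns [2, 4, 6, 1, 3, 5], r−c [-1, -2, -3, 3, 2, 1], r+c [3, 6, 9, 5, 8, 11] are all distinct, so no two queens attack.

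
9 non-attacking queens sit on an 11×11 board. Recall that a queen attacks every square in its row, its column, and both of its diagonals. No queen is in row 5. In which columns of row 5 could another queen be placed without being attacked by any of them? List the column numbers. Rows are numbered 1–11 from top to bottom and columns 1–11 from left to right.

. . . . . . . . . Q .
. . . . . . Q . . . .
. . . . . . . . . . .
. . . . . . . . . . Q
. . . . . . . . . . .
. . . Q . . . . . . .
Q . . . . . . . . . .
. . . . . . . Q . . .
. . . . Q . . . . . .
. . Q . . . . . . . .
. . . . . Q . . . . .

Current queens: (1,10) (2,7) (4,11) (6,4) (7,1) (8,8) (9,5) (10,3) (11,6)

columns 2

(1,10) attacks row 5 at column 10 and diagonals 6.
(2,7) attacks row 5 at column 7 and diagonals 4, 10.
(4,11) attacks row 5 at column 11 and diagonals 10.
(6,4) attacks row 5 at column 4 and diagonals 3, 5.
(7,1) attacks row 5 at column 1 and diagonals 3.
(8,8) attacks row 5 at column 8 and diagonals 5, 11.
(9,5) attacks row 5 at column 5 and diagonals 1, 9.
(10,3) attacks row 5 at column 3 and diagonals 8.
(11,6) attacks row 5 at column 6.
Attacked columns: {1, 3, 4, 5, 6, 7, 8, 9, 10, 11}. Safe: {2}.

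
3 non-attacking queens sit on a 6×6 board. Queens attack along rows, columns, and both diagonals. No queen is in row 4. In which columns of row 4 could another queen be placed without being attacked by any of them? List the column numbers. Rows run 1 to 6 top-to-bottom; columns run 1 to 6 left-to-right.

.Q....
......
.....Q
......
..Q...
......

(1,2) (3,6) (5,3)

columns 1

(1,2) attacks row 4 at column 2 and diagonals 5.
(3,6) attacks row 4 at column 6 and diagonals 5.
(5,3) attacks row 4 at column 3 and diagonals 2, 4.
Attacked columns: {2, 3, 4, 5, 6}. Safe: {1}.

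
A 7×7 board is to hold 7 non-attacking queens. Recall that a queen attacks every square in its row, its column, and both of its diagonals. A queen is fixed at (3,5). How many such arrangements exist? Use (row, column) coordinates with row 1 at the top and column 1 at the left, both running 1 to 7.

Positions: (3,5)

Branch on row 1: col 1 → 1; col 2 → 1; col 4 → 2; col 6 → 2.
Sum: 1 + 1 + 2 + 2 = 6.

6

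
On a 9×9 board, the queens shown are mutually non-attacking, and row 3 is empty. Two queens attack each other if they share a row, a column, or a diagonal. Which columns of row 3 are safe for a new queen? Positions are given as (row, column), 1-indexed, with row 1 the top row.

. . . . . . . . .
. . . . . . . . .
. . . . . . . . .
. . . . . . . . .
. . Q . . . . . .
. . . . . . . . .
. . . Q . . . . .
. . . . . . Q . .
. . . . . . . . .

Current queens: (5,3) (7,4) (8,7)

columns 6, 9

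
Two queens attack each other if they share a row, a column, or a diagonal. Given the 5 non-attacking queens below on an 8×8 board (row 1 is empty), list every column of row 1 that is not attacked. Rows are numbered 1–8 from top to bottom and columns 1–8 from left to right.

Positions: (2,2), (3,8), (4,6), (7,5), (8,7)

columns 4

(2,2) attacks row 1 at column 2 and diagonals 1, 3.
(3,8) attacks row 1 at column 8 and diagonals 6.
(4,6) attacks row 1 at column 6 and diagonals 3.
(7,5) attacks row 1 at column 5.
(8,7) attacks row 1 at column 7.
Attacked columns: {1, 2, 3, 5, 6, 7, 8}. Safe: {4}.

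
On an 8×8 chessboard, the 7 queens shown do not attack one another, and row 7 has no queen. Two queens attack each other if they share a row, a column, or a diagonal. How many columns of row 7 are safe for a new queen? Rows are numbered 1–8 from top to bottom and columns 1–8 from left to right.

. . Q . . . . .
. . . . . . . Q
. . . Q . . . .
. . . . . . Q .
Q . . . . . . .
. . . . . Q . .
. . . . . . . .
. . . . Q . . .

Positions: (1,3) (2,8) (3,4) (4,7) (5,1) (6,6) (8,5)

1

(1,3) attacks row 7 at column 3.
(2,8) attacks row 7 at column 8 and diagonals 3.
(3,4) attacks row 7 at column 4 and diagonals 8.
(4,7) attacks row 7 at column 7 and diagonals 4.
(5,1) attacks row 7 at column 1 and diagonals 3.
(6,6) attacks row 7 at column 6 and diagonals 5, 7.
(8,5) attacks row 7 at column 5 and diagonals 4, 6.
Attacked columns: {1, 3, 4, 5, 6, 7, 8}. Safe: {2}.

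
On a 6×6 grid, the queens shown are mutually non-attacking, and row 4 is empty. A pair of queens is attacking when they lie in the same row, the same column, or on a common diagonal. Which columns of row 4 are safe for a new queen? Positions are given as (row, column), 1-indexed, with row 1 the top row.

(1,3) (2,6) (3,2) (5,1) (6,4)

columns 5

(1,3) attacks row 4 at column 3 and diagonals 6.
(2,6) attacks row 4 at column 6 and diagonals 4.
(3,2) attacks row 4 at column 2 and diagonals 1, 3.
(5,1) attacks row 4 at column 1 and diagonals 2.
(6,4) attacks row 4 at column 4 and diagonals 2, 6.
Attacked columns: {1, 2, 3, 4, 6}. Safe: {5}.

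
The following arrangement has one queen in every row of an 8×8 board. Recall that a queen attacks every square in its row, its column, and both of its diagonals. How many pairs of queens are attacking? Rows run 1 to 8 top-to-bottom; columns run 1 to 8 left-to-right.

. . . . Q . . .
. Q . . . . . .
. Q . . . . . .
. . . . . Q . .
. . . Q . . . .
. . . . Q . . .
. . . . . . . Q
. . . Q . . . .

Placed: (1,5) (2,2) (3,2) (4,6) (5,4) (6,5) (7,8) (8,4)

Same column: (1,5)–(6,5) (column 5); (2,2)–(3,2) (column 2); (5,4)–(8,4) (column 4).
Same diagonal: (3,2)–(5,4) (|3−5| = |2−4| = 2); (3,2)–(6,5) (|3−6| = |2−5| = 3); (5,4)–(6,5) (|5−6| = |4−5| = 1).
Total attacking pairs: 6.

6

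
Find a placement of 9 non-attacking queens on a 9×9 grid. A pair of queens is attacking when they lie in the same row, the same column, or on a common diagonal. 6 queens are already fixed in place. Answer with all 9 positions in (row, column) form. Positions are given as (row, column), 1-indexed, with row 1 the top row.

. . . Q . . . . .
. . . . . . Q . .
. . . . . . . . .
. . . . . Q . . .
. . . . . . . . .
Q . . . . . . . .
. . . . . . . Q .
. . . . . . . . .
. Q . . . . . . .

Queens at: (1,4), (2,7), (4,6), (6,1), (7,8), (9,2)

(1,4) (2,7) (3,9) (4,6) (5,3) (6,1) (7,8) (8,5) (9,2)

Row 3: attacked by (1,4)→{2,4,6}; (2,7)→{6,7,8}; (4,6)→{5,6,7}; (6,1)→{1,4}; (7,8)→{4,8}; (9,2)→{2,8}. Safe: 3, 9. Place at column 9.
Row 5: attacked by (1,4)→{4,8}; (2,7)→{4,7}; (3,9)→{7,9}; (4,6)→{5,6,7}; (6,1)→{1,2}; (7,8)→{6,8}; (9,2)→{2,6}. Safe: 3. Place at column 3.
Row 8: attacked by (1,4)→{4}; (2,7)→{1,7}; (3,9)→{4,9}; (4,6)→{2,6}; (5,3)→{3,6}; (6,1)→{1,3}; (7,8)→{7,8,9}; (9,2)→{1,2,3}. Safe: 5. Place at column 5.
Columns [4, 7, 9, 6, 3, 1, 8, 5, 2], r−c [-3, -5, -6, -2, 2, 5, -1, 3, 7], r+c [5, 9, 12, 10, 8, 7, 15, 13, 11] are all distinct, so no two queens attack.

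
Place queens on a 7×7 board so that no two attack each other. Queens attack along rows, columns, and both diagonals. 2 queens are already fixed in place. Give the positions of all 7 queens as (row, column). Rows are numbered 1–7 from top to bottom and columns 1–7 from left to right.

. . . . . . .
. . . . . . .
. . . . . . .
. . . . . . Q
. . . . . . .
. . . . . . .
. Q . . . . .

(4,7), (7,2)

(1,6) (2,3) (3,5) (4,7) (5,1) (6,4) (7,2)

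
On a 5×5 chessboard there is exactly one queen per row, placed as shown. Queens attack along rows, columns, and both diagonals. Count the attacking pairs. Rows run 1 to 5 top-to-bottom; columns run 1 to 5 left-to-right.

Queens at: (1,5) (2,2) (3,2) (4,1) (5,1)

4

Same column: (2,2)–(3,2) (column 2); (4,1)–(5,1) (column 1).
Same diagonal: (1,5)–(5,1) (|1−5| = |5−1| = 4); (3,2)–(4,1) (|3−4| = |2−1| = 1).
Total attacking pairs: 4.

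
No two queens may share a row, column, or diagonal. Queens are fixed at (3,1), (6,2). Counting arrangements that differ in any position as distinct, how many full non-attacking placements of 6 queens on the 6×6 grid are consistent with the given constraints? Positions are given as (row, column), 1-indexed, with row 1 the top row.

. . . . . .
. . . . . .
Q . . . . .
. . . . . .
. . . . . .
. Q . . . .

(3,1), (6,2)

1

Branch on row 1: col 4 → 0; col 5 → 1; col 6 → 0.
Sum: 0 + 1 + 0 = 1.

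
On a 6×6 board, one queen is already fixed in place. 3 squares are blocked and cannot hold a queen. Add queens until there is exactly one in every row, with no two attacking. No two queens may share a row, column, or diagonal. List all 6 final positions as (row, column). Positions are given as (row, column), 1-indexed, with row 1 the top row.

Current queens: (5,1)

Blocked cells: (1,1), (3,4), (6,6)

(1,3) (2,6) (3,2) (4,5) (5,1) (6,4)

Row 1: attacked by (5,1)→{1,5}. Blocked: 1. Safe: 2, 3, 4, 6. Place at column 3.
Row 2: attacked by (1,3)→{2,3,4}; (5,1)→{1,4}. Safe: 5, 6. Place at column 6.
Row 3: attacked by (1,3)→{1,3,5}; (2,6)→{5,6}; (5,1)→{1,3}. Blocked: 4. Safe: 2. Place at column 2.
Row 4: attacked by (1,3)→{3,6}; (2,6)→{4,6}; (3,2)→{1,2,3}; (5,1)→{1,2}. Safe: 5. Place at column 5.
Row 6: attacked by (1,3)→{3}; (2,6)→{2,6}; (3,2)→{2,5}; (4,5)→{3,5}; (5,1)→{1,2}. Blocked: 6. Safe: 4. Place at column 4.
Columns [3, 6, 2, 5, 1, 4], r−c [-2, -4, 1, -1, 4, 2], r+c [4, 8, 5, 9, 6, 10] are all distinct, so no two queens attack.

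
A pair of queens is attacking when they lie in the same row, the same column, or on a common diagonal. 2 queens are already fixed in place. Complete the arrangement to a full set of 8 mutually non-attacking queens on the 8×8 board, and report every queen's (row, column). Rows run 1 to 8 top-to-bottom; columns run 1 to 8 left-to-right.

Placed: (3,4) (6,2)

(1,1) (2,7) (3,4) (4,6) (5,8) (6,2) (7,5) (8,3)

Row 1: attacked by (3,4)→{2,4,6}; (6,2)→{2,7}. Safe: 1, 3, 5, 8. Place at column 1.
Row 2: attacked by (1,1)→{1,2}; (3,4)→{3,4,5}; (6,2)→{2,6}. Safe: 7, 8. Place at column 7.
Row 4: attacked by (1,1)→{1,4}; (2,7)→{5,7}; (3,4)→{3,4,5}; (6,2)→{2,4}. Safe: 6, 8. Place at column 6.
Row 5: attacked by (1,1)→{1,5}; (2,7)→{4,7}; (3,4)→{2,4,6}; (4,6)→{5,6,7}; (6,2)→{1,2,3}. Safe: 8. Place at column 8.
Row 7: attacked by (1,1)→{1,7}; (2,7)→{2,7}; (3,4)→{4,8}; (4,6)→{3,6}; (5,8)→{6,8}; (6,2)→{1,2,3}. Safe: 5. Place at column 5.
Row 8: attacked by (1,1)→{1,8}; (2,7)→{1,7}; (3,4)→{4}; (4,6)→{2,6}; (5,8)→{5,8}; (6,2)→{2,4}; (7,5)→{4,5,6}. Safe: 3. Place at column 3.
Columns [1, 7, 4, 6, 8, 2, 5, 3], r−c [0, -5, -1, -2, -3, 4, 2, 5], r+c [2, 9, 7, 10, 13, 8, 12, 11] are all distinct, so no two queens attack.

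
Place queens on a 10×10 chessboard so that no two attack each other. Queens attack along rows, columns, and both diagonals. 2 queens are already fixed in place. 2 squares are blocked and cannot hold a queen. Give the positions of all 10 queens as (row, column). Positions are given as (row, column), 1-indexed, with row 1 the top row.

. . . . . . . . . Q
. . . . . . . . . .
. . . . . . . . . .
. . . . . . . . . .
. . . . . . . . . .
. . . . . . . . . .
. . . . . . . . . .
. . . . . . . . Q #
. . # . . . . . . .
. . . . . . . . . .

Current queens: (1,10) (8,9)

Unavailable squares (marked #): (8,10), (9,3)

Row 2: attacked by (1,10)→{9,10}; (8,9)→{3,9}. Safe: 1, 2, 4, 5, 6, 7, 8. Place at column 2.
Row 3: attacked by (1,10)→{8,10}; (2,2)→{1,2,3}; (8,9)→{4,9}. Safe: 5, 6, 7. Place at column 5.
Row 4: attacked by (1,10)→{7,10}; (2,2)→{2,4}; (3,5)→{4,5,6}; (8,9)→{5,9}. Safe: 1, 3, 8. Place at column 8.
Row 5: attacked by (1,10)→{6,10}; (2,2)→{2,5}; (3,5)→{3,5,7}; (4,8)→{7,8,9}; (8,9)→{6,9}. Safe: 1, 4. Place at column 1.
Row 6: attacked by (1,10)→{5,10}; (2,2)→{2,6}; (3,5)→{2,5,8}; (4,8)→{6,8,10}; (5,1)→{1,2}; (8,9)→{7,9}. Safe: 3, 4. Place at column 3.
Row 7: attacked by (1,10)→{4,10}; (2,2)→{2,7}; (3,5)→{1,5,9}; (4,8)→{5,8}; (5,1)→{1,3}; (6,3)→{2,3,4}; (8,9)→{8,9,10}. Safe: 6. Place at column 6.
Row 9: attacked by (1,10)→{2,10}; (2,2)→{2,9}; (3,5)→{5}; (4,8)→{3,8}; (5,1)→{1,5}; (6,3)→{3,6}; (7,6)→{4,6,8}; (8,9)→{8,9,10}. Blocked: 3. Safe: 7. Place at column 7.
Row 10: attacked by (1,10)→{1,10}; (2,2)→{2,10}; (3,5)→{5}; (4,8)→{2,8}; (5,1)→{1,6}; (6,3)→{3,7}; (7,6)→{3,6,9}; (8,9)→{7,9}; (9,7)→{6,7,8}. Safe: 4. Place at column 4.
Columns [10, 2, 5, 8, 1, 3, 6, 9, 7, 4], r−c [-9, 0, -2, -4, 4, 3, 1, -1, 2, 6], r+c [11, 4, 8, 12, 6, 9, 13, 17, 16, 14] are all distinct, so no two queens attack.

(1,10) (2,2) (3,5) (4,8) (5,1) (6,3) (7,6) (8,9) (9,7) (10,4)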